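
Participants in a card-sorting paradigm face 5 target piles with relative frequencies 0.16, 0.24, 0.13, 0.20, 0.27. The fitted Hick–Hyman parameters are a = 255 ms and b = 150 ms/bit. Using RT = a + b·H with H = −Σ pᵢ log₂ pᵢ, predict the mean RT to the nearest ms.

Entropy contributions −pᵢ log₂ pᵢ: 0.4230, 0.4941, 0.3826, 0.4644, 0.5100; sum H = 2.2742 bits.
RT = a + bH = 255 + 150·2.2742 = 596.13 ms.

596 ms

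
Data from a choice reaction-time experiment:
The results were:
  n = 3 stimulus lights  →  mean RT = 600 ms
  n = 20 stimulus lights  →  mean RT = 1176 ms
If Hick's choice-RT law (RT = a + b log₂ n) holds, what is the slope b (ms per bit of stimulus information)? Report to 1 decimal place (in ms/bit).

210.5 ms/bit

The slope on a log₂ axis is (1176 − 600) / (4.3219 − 1.5850) = 210.452 ms/bit.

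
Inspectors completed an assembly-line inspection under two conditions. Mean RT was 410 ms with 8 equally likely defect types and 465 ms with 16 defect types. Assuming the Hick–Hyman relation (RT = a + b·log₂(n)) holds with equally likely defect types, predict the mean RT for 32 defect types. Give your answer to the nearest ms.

520 ms

RT is linear in log₂ n, so two points fix the line:
  b = (465 − 410) / (log₂ 16 − log₂ 8) = 55 / (4 − 3) = 55 ms/bit
  a = 410 − 55 × 3 = 245 ms
Then RT(32) = 245 + 55 × log₂ 32 = 245 + 55 × 5 ≈ 520.000 ms.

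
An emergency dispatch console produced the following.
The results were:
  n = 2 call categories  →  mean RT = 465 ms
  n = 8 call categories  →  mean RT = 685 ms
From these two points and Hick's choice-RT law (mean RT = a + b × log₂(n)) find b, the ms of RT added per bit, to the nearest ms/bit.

110 ms/bit

The slope on a log₂ axis is (685 − 465) / (3 − 1) = 110 ms/bit.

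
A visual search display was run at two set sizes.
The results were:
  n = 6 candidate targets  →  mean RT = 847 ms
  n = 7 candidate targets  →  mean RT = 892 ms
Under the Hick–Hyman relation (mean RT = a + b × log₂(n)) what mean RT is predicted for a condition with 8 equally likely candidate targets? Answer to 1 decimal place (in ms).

RT is linear in log₂ n, so two points fix the line:
  b = (892 − 847) / (log₂ 7 − log₂ 6) = 45 / (2.8074 − 2.5850) = 202.345 ms/bit
  a = 847 − 202.345 × 2.5850 = 323.946 ms
Then RT(8) = 323.946 + 202.345 × log₂ 8 = 323.946 + 202.345 × 3 ≈ 930.981 ms.

931.0 ms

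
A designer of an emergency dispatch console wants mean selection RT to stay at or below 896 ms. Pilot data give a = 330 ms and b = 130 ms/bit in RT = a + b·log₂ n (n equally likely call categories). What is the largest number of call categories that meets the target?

130·log₂ n ≤ 896 − 330 = 566, giving log₂ n ≤ 4.3538 and n ≤ 20.447. The largest whole number is 20.

20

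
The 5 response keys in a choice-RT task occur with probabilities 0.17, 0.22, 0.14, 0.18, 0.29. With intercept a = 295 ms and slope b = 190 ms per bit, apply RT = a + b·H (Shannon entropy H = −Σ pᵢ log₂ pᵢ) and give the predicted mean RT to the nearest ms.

H = 0.17·log₂(1/0.17) + 0.22·log₂(1/0.22) + 0.14·log₂(1/0.14) + 0.18·log₂(1/0.18) + 0.29·log₂(1/0.29) = 2.2755 bits.
RT = 295 + 190 × 2.2755 = 727.34 ms.

727 ms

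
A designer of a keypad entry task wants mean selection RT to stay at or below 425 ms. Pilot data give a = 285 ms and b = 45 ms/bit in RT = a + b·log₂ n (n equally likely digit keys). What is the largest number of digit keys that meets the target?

Set 285 + 45·log₂ n ≤ 425 → log₂ n ≤ (425 − 285)/45 = 3.1111.
So n ≤ 2^3.1111 = 8.640; the largest integer n is 8.

8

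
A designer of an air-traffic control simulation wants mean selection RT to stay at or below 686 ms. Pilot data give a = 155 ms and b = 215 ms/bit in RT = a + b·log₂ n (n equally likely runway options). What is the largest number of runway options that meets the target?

215·log₂ n ≤ 686 − 155 = 531, giving log₂ n ≤ 2.4698 and n ≤ 5.540. The largest whole number is 5.

5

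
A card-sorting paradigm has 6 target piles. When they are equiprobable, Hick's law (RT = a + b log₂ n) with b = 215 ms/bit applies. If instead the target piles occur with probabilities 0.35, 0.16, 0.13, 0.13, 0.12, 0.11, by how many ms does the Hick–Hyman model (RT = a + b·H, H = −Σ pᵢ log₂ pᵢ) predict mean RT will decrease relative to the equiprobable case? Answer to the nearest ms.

32 ms

The RT saving is b·ΔH. Equiprobable H₀ = log₂(6) = 2.5850 bits; with the given probabilities H = 2.4358 bits.
b·(H₀ − H) = 215 × (2.5850 − 2.4358) = 32.08 ms.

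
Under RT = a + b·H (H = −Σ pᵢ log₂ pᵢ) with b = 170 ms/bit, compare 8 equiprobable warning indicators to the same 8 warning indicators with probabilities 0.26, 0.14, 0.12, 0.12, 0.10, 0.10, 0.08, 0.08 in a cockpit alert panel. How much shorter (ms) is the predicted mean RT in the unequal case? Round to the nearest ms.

20 ms

Equiprobable entropy H₀ = log₂ 8 = 3.0000 bits.
Skewed entropy H = −Σ pᵢ log₂ pᵢ = 2.8839 bits.
ΔRT = b·(H₀ − H) = 170 × 0.1161 = 19.73 ms.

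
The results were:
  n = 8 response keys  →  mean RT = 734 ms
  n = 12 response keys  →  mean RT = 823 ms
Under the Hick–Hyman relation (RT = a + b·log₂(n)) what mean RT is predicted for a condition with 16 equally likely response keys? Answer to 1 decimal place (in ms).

Solve the two-equation system in a and b:
  b = (823 − 734) / (log₂ 12 − log₂ 8) = 89 / (3.5850 − 3) = 152.147 ms/bit
  a = 734 − 152.147 × 3 = 277.560 ms
Then RT(16) = 277.560 + 152.147 × log₂ 16 = 277.560 + 152.147 × 4 ≈ 886.147 ms.

886.1 ms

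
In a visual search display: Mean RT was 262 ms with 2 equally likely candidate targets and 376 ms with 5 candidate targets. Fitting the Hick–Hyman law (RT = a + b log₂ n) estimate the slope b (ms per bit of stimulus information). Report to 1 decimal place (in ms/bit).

86.2 ms/bit

Slope: b = (376 − 262) / (log₂ 5 − log₂ 2) = 114/1.3219 = 86.238 ms/bit.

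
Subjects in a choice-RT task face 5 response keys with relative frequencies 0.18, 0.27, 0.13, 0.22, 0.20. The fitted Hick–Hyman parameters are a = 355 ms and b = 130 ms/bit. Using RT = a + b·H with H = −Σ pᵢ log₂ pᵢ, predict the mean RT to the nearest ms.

Entropy contributions −pᵢ log₂ pᵢ: 0.4453, 0.5100, 0.3826, 0.4806, 0.4644; sum H = 2.2829 bits.
RT = a + bH = 355 + 130·2.2829 = 651.78 ms.

652 ms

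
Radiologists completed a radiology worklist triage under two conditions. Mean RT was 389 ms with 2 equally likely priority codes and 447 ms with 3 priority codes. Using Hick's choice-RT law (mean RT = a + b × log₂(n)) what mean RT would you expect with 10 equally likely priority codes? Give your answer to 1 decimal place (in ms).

With log₂ n on the abscissa the relation is linear; from the two conditions:
  b = (447 − 389) / (log₂ 3 − log₂ 2) = 58 / (1.5850 − 1) = 99.152 ms/bit
  a = 389 − 99.152 × 1 = 289.848 ms
Then RT(10) = 289.848 + 99.152 × log₂ 10 = 289.848 + 99.152 × 3.3219 ≈ 619.223 ms.

619.2 ms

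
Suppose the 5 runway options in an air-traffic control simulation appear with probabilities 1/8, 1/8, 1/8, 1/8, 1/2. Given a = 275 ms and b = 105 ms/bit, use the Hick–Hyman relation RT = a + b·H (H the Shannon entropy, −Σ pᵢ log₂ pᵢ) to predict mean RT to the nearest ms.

485 ms

Each term −pᵢ log₂ pᵢ: 0.125·3 + 0.125·3 + 0.125·3 + 0.125·3 + 0.5·1; summed, H = 2.000 bits.
Mean RT = a + bH = 275 + 105·2.000 = 485.00 ms.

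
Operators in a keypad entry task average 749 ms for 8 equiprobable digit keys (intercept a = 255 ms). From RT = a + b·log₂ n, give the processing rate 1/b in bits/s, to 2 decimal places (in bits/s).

6.07 bits/s

b = (749 − 255)/log₂ 8 = 494/3 = 164.667 ms per bit = 0.16467 s/bit; the reciprocal is 6.073 bits/s.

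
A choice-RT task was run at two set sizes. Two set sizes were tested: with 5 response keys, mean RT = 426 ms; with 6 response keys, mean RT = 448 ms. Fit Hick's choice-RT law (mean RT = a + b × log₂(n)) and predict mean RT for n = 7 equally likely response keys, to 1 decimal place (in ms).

Fit slope and intercept:
  b = (448 − 426) / (log₂ 6 − log₂ 5) = 22 / (2.5850 − 2.3219) = 83.639 ms/bit
  a = 426 − 83.639 × 2.3219 = 231.796 ms
Then RT(7) = 231.796 + 83.639 × log₂ 7 = 231.796 + 83.639 × 2.8074 ≈ 466.601 ms.

466.6 ms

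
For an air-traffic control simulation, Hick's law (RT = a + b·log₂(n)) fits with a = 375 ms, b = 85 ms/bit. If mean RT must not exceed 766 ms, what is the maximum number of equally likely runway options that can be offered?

Set 375 + 85·log₂ n ≤ 766 → log₂ n ≤ (766 − 375)/85 = 4.6000.
So n ≤ 2^4.6000 = 24.251; the largest integer n is 24.

24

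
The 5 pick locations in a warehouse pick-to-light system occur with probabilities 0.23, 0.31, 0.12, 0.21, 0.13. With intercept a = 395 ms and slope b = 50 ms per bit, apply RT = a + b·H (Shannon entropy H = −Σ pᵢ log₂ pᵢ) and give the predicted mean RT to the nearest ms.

507 ms

Entropy contributions −pᵢ log₂ pᵢ: 0.4877, 0.5238, 0.3671, 0.4728, 0.3826; sum H = 2.2340 bits.
RT = a + bH = 395 + 50·2.2340 = 506.70 ms.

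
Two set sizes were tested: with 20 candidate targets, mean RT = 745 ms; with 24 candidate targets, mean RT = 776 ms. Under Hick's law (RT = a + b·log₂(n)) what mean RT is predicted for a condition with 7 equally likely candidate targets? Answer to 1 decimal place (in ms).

566.5 ms

Fit slope and intercept:
  b = (776 − 745) / (log₂ 24 − log₂ 20) = 31 / (4.5850 − 4.3219) = 117.855 ms/bit
  a = 745 − 117.855 × 4.3219 = 235.638 ms
Then RT(7) = 235.638 + 117.855 × log₂ 7 = 235.638 + 117.855 × 2.8074 ≈ 566.500 ms.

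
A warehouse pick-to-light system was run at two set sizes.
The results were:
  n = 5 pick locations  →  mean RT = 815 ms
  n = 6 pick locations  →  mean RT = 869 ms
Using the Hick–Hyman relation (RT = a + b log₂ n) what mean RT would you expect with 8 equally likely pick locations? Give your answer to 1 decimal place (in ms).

954.2 ms

RT is linear in log₂ n, so two points fix the line:
  b = (869 − 815) / (log₂ 6 − log₂ 5) = 54 / (2.5850 − 2.3219) = 205.296 ms/bit
  a = 815 − 205.296 × 2.3219 = 338.317 ms
Then RT(8) = 338.317 + 205.296 × log₂ 8 = 338.317 + 205.296 × 3 ≈ 954.206 ms.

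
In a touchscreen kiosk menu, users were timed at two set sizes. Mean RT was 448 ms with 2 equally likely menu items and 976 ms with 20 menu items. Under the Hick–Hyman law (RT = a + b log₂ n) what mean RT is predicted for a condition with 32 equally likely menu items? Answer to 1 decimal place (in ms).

1083.8 ms

Fit slope and intercept:
  b = (976 − 448) / (log₂ 20 − log₂ 2) = 528 / (4.3219 − 1) = 158.944 ms/bit
  a = 448 − 158.944 × 1 = 289.056 ms
Then RT(32) = 289.056 + 158.944 × log₂ 32 = 289.056 + 158.944 × 5 ≈ 1083.775 ms.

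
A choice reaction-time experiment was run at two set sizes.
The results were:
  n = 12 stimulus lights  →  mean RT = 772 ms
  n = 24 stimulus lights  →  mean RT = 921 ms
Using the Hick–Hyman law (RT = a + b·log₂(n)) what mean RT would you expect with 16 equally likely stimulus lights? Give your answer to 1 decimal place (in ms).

RT is linear in log₂ n, so two points fix the line:
  b = (921 − 772) / (log₂ 24 − log₂ 12) = 149 / (4.5850 − 3.5850) = 149.000 ms/bit
  a = 772 − 149.000 × 3.5850 = 237.841 ms
Then RT(16) = 237.841 + 149.000 × log₂ 16 = 237.841 + 149.000 × 4 ≈ 833.841 ms.

833.8 ms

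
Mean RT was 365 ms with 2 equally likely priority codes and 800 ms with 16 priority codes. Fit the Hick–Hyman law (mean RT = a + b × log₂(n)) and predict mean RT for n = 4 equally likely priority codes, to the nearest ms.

510 ms

With log₂ n on the abscissa the relation is linear; from the two conditions:
  b = (800 − 365) / (log₂ 16 − log₂ 2) = 435 / (4 − 1) = 145 ms/bit
  a = 365 − 145 × 1 = 220 ms
Then RT(4) = 220 + 145 × log₂ 4 = 220 + 145 × 2 ≈ 510.000 ms.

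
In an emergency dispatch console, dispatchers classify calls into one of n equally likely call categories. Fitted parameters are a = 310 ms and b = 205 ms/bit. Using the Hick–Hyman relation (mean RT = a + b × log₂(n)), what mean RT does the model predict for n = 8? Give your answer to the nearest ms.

925 ms

log₂(8) = 3 bits, so RT = 310 + 205 × 3 ≈ 925.000 ms.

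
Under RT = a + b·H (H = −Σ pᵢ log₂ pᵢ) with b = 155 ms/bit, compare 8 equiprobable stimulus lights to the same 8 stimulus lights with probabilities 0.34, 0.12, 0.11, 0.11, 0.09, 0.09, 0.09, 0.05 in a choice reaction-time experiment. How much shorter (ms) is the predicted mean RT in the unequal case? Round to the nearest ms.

39 ms

Equiprobable entropy H₀ = log₂ 8 = 3.0000 bits.
Skewed entropy H = −Σ pᵢ log₂ pᵢ = 2.7509 bits.
ΔRT = b·(H₀ − H) = 155 × 0.2491 = 38.61 ms.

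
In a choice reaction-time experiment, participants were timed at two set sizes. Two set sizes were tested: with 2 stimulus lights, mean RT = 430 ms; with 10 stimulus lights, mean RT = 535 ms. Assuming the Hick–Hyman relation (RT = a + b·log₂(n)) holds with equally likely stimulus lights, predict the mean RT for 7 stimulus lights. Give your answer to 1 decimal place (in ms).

511.7 ms

Solve the two-equation system in a and b:
  b = (535 − 430) / (log₂ 10 − log₂ 2) = 105 / (3.3219 − 1) = 45.221 ms/bit
  a = 430 − 45.221 × 1 = 384.779 ms
Then RT(7) = 384.779 + 45.221 × log₂ 7 = 384.779 + 45.221 × 2.8074 ≈ 511.730 ms.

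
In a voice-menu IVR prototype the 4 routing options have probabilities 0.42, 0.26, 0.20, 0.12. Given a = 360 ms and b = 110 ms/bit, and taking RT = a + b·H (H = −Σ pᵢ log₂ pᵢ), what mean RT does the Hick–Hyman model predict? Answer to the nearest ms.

565 ms

Entropy contributions −pᵢ log₂ pᵢ: 0.5256, 0.5053, 0.4644, 0.3671; sum H = 1.8624 bits.
RT = a + bH = 360 + 110·1.8624 = 564.86 ms.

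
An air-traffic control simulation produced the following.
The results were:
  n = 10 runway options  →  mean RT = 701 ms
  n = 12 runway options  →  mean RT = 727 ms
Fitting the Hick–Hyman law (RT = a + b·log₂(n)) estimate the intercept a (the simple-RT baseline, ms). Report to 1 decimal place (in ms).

The slope on a log₂ axis is (727 − 701) / (3.5850 − 3.3219) = 98.846 ms/bit.
a = RT₁ − b·log₂ n₁ = 701 − 98.846 × 3.3219 = 372.639 ms.

372.6 ms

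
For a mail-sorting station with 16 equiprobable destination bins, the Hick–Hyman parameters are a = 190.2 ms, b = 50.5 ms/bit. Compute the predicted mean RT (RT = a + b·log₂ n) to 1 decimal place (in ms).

392.2 ms

log₂(16) = 4 bits, so RT = 190.2 + 50.5 × 4 ≈ 392.200 ms.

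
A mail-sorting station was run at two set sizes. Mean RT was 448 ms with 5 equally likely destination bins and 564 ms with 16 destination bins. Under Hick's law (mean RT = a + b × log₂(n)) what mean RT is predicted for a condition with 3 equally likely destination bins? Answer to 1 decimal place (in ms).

RT is linear in log₂ n, so two points fix the line:
  b = (564 − 448) / (log₂ 16 − log₂ 5) = 116 / (4 − 2.3219) = 69.127 ms/bit
  a = 448 − 69.127 × 2.3219 = 287.492 ms
Then RT(3) = 287.492 + 69.127 × log₂ 3 = 287.492 + 69.127 × 1.5850 ≈ 397.056 ms.

397.1 ms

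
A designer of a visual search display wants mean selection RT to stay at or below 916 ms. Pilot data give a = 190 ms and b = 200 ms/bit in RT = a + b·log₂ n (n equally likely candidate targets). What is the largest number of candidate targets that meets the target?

12

Set 190 + 200·log₂ n ≤ 916 → log₂ n ≤ (916 − 190)/200 = 3.6300.
So n ≤ 2^3.6300 = 12.381; the largest integer n is 12.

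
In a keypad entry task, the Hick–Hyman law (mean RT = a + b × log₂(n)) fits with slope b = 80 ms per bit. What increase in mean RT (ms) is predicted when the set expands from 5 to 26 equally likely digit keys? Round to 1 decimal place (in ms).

190.3 ms

Only the slope matters, since a is common to both: ΔRT = b·log₂(n₂/n₁).
log₂(26) − log₂(5) = 4.7004 − 2.3219 = 2.3785.
ΔRT = 80 × 2.3785 = 190.281 ms.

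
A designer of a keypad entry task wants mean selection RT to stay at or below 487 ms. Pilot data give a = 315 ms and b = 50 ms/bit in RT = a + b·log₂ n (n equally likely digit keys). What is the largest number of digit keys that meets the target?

50·log₂ n ≤ 487 − 315 = 172, giving log₂ n ≤ 3.4400 and n ≤ 10.853. The largest whole number is 10.

10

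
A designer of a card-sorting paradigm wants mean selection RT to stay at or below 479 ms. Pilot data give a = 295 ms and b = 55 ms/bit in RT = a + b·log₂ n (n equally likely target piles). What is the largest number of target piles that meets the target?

Information budget: (479 − 295)/55 = 3.3455 bits, so n ≤ 2^3.3455 = 10.164 → at most 10.

10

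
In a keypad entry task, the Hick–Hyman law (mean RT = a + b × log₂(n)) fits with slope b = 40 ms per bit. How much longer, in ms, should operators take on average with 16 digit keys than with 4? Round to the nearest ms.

80 ms

ΔRT = (a + b log₂ n₂) − (a + b log₂ n₁) = b·(log₂ n₂ − log₂ n₁).
log₂(16) − log₂(4) = log₂(16/4) = log₂(4) = 2.
ΔRT = 40 × 2.0000 = 80.000 ms.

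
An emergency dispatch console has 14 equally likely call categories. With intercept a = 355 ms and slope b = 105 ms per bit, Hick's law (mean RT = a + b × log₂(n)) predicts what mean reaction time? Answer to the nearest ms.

755 ms

log₂(14) = 3.8074 bits, so RT = 355 + 105 × 3.8074 ≈ 754.772 ms.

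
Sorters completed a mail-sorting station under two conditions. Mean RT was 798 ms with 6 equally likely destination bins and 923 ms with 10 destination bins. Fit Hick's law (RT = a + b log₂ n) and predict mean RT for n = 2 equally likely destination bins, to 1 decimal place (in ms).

Fit slope and intercept:
  b = (923 − 798) / (log₂ 10 − log₂ 6) = 125 / (3.3219 − 2.5850) = 169.614 ms/bit
  a = 798 − 169.614 × 2.5850 = 359.553 ms
Then RT(2) = 359.553 + 169.614 × log₂ 2 = 359.553 + 169.614 × 1 ≈ 529.167 ms.

529.2 ms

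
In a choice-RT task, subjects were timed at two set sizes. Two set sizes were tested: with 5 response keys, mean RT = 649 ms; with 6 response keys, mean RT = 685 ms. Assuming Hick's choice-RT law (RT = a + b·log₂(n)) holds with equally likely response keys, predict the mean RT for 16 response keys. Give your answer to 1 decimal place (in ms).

878.7 ms

Fit slope and intercept:
  b = (685 − 649) / (log₂ 6 − log₂ 5) = 36 / (2.5850 − 2.3219) = 136.864 ms/bit
  a = 649 − 136.864 × 2.3219 = 331.211 ms
Then RT(16) = 331.211 + 136.864 × log₂ 16 = 331.211 + 136.864 × 4 ≈ 878.668 ms.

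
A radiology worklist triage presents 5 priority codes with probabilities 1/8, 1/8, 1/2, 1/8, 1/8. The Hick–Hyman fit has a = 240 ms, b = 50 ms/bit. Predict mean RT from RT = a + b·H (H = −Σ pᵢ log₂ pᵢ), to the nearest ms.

Each term −pᵢ log₂ pᵢ: 0.125·3 + 0.125·3 + 0.5·1 + 0.125·3 + 0.125·3; summed, H = 2.000 bits.
Mean RT = a + bH = 240 + 50·2.000 = 340.00 ms.

340 ms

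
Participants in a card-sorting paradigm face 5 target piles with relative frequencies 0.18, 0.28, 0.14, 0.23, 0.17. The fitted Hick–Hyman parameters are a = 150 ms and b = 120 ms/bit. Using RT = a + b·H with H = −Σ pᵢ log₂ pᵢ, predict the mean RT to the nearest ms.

Entropy contributions −pᵢ log₂ pᵢ: 0.4453, 0.5142, 0.3971, 0.4877, 0.4346; sum H = 2.2789 bits.
RT = a + bH = 150 + 120·2.2789 = 423.47 ms.

423 ms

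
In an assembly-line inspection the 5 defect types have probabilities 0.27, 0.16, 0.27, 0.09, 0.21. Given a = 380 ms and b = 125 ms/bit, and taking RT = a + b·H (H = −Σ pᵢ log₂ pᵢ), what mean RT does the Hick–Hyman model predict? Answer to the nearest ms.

659 ms

H = 0.27·log₂(1/0.27) + 0.16·log₂(1/0.16) + 0.27·log₂(1/0.27) + 0.09·log₂(1/0.09) + 0.21·log₂(1/0.21) = 2.2285 bits.
RT = 380 + 125 × 2.2285 = 658.57 ms.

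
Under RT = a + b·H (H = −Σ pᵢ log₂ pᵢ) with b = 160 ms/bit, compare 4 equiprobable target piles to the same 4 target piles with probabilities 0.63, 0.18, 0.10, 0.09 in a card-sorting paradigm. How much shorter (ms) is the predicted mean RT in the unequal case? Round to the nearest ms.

Equiprobable entropy H₀ = log₂ 4 = 2.0000 bits.
Skewed entropy H = −Σ pᵢ log₂ pᵢ = 1.5101 bits.
ΔRT = b·(H₀ − H) = 160 × 0.4899 = 78.38 ms.

78 ms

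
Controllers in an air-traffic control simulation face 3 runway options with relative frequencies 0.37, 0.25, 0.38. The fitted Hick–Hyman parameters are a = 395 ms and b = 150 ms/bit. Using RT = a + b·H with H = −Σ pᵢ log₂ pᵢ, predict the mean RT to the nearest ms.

Entropy contributions −pᵢ log₂ pᵢ: 0.5307, 0.5000, 0.5305; sum H = 1.5612 bits.
RT = a + bH = 395 + 150·1.5612 = 629.18 ms.

629 ms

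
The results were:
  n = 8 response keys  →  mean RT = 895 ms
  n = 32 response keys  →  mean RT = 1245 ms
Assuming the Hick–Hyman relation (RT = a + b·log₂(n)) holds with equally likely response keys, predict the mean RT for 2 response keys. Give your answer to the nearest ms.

545 ms

Fit slope and intercept:
  b = (1245 − 895) / (log₂ 32 − log₂ 8) = 350 / (5 − 3) = 175 ms/bit
  a = 895 − 175 × 3 = 370 ms
Then RT(2) = 370 + 175 × log₂ 2 = 370 + 175 × 1 ≈ 545.000 ms.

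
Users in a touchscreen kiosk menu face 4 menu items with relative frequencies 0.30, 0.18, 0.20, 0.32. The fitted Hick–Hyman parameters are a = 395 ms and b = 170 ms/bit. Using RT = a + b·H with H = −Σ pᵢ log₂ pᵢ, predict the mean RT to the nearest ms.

Entropy contributions −pᵢ log₂ pᵢ: 0.5211, 0.4453, 0.4644, 0.5260; sum H = 1.9568 bits.
RT = a + bH = 395 + 170·1.9568 = 727.66 ms.

728 ms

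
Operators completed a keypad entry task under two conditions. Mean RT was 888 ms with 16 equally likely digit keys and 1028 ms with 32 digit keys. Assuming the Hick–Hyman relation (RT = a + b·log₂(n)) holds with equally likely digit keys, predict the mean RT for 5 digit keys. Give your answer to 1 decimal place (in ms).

With log₂ n on the abscissa the relation is linear; from the two conditions:
  b = (1028 − 888) / (log₂ 32 − log₂ 16) = 140 / (5 − 4) = 140.000 ms/bit
  a = 888 − 140.000 × 4 = 328.000 ms
Then RT(5) = 328.000 + 140.000 × log₂ 5 = 328.000 + 140.000 × 2.3219 ≈ 653.070 ms.

653.1 ms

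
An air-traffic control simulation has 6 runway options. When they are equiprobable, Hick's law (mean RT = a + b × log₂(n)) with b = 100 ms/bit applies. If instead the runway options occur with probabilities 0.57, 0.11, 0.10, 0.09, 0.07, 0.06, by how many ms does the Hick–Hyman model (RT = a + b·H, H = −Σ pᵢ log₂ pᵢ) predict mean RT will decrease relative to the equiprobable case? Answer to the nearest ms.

62 ms

The RT saving is b·ΔH. Equiprobable H₀ = log₂(6) = 2.5850 bits; with the given probabilities H = 1.9695 bits.
b·(H₀ − H) = 100 × (2.5850 − 1.9695) = 61.55 ms.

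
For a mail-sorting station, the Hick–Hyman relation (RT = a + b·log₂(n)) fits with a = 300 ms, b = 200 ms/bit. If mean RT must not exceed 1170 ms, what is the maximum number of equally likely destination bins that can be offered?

200·log₂ n ≤ 1170 − 300 = 870, giving log₂ n ≤ 4.3500 and n ≤ 20.393. The largest whole number is 20.

20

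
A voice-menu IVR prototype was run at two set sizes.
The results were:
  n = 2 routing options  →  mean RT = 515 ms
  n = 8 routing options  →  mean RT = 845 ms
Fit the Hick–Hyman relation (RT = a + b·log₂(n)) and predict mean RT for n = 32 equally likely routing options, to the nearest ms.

1175 ms

Fit slope and intercept:
  b = (845 − 515) / (log₂ 8 − log₂ 2) = 330 / (3 − 1) = 165 ms/bit
  a = 515 − 165 × 1 = 350 ms
Then RT(32) = 350 + 165 × log₂ 32 = 350 + 165 × 5 ≈ 1175.000 ms.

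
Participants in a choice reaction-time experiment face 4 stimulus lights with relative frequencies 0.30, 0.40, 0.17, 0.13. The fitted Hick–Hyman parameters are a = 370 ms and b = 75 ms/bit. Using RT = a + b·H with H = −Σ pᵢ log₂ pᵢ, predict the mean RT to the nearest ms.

H = 0.30·log₂(1/0.30) + 0.40·log₂(1/0.40) + 0.17·log₂(1/0.17) + 0.13·log₂(1/0.13) = 1.8671 bits.
RT = 370 + 75 × 1.8671 = 510.03 ms.

510 ms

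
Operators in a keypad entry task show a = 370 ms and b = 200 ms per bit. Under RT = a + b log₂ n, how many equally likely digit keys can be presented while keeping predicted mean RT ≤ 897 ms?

Information budget: (897 − 370)/200 = 2.6350 bits, so n ≤ 2^2.6350 = 6.212 → at most 6.

6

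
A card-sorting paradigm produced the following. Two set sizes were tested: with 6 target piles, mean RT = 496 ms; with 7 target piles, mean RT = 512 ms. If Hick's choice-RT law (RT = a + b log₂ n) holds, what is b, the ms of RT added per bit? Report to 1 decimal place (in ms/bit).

The slope on a log₂ axis is (512 − 496) / (2.8074 − 2.5850) = 71.945 ms/bit.

71.9 ms/bit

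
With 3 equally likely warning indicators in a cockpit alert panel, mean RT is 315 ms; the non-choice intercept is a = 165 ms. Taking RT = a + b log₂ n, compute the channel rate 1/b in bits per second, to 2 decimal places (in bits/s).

10.57 bits/s

Choice component = 315 − 165 = 150 ms over log₂(3) = 1.5850 bits.
b = 150 / 1.5850 = 94.639 ms/bit, so 1/b = 10.566 bits/s.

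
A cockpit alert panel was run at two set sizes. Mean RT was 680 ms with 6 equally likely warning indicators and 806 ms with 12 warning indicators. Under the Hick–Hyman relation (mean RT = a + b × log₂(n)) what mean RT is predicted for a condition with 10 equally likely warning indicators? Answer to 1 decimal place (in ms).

RT is linear in log₂ n, so two points fix the line:
  b = (806 − 680) / (log₂ 12 − log₂ 6) = 126 / (3.5850 − 2.5850) = 126.000 ms/bit
  a = 680 − 126.000 × 2.5850 = 354.295 ms
Then RT(10) = 354.295 + 126.000 × log₂ 10 = 354.295 + 126.000 × 3.3219 ≈ 772.858 ms.

772.9 ms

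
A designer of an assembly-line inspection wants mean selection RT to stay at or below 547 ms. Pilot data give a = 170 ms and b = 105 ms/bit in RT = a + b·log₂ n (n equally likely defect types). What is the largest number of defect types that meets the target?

Information budget: (547 − 170)/105 = 3.5905 bits, so n ≤ 2^3.5905 = 12.046 → at most 12.

12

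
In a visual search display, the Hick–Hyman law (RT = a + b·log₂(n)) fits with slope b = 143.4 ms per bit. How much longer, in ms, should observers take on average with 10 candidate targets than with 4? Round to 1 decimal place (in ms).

Only the slope matters, since a is common to both: ΔRT = b·log₂(n₂/n₁).
log₂(10) − log₂(4) = 3.3219 − 2 = 1.3219.
ΔRT = 143.4 × 1.3219 = 189.564 ms.

189.6 ms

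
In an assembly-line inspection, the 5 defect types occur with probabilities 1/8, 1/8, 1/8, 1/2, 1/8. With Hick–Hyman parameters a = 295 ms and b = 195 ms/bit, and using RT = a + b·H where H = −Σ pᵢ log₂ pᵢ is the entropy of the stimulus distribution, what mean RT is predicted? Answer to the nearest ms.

685 ms

Each term −pᵢ log₂ pᵢ: 0.125·3 + 0.125·3 + 0.125·3 + 0.5·1 + 0.125·3; summed, H = 2.000 bits.
Mean RT = a + bH = 295 + 195·2.000 = 685.00 ms.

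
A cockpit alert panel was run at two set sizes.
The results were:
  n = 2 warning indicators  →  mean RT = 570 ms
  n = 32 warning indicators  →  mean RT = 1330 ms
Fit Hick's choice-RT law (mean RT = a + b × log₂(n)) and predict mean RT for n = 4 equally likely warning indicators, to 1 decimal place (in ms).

RT is linear in log₂ n, so two points fix the line:
  b = (1330 − 570) / (log₂ 32 − log₂ 2) = 760 / (5 − 1) = 190.000 ms/bit
  a = 570 − 190.000 × 1 = 380.000 ms
Then RT(4) = 380.000 + 190.000 × log₂ 4 = 380.000 + 190.000 × 2 ≈ 760.000 ms.

760.0 ms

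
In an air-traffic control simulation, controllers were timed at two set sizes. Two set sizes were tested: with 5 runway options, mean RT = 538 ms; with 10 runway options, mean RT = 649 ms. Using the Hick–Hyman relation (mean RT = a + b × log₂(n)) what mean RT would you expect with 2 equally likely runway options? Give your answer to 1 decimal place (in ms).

391.3 ms

RT is linear in log₂ n, so two points fix the line:
  b = (649 − 538) / (log₂ 10 − log₂ 5) = 111 / (3.3219 − 2.3219) = 111.000 ms/bit
  a = 538 − 111.000 × 2.3219 = 280.266 ms
Then RT(2) = 280.266 + 111.000 × log₂ 2 = 280.266 + 111.000 × 1 ≈ 391.266 ms.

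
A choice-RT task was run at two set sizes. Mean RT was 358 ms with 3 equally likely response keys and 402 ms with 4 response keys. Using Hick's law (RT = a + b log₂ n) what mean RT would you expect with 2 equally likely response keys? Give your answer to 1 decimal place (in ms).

Fit slope and intercept:
  b = (402 − 358) / (log₂ 4 − log₂ 3) = 44 / (2 − 1.5850) = 106.015 ms/bit
  a = 358 − 106.015 × 1.5850 = 189.971 ms
Then RT(2) = 189.971 + 106.015 × log₂ 2 = 189.971 + 106.015 × 1 ≈ 295.985 ms.

296.0 ms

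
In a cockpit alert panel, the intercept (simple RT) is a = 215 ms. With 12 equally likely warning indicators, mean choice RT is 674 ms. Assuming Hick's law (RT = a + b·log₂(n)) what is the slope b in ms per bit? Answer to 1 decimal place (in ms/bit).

128.0 ms/bit

12 alternatives carry log₂ 12 = 3.5850 bits; the choice cost is 674 − 215 = 459 ms, so b = 459/3.5850 = 128.035 ms/bit.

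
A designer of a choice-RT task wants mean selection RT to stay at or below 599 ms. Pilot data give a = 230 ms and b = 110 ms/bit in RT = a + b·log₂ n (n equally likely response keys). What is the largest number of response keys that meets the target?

10

Information budget: (599 − 230)/110 = 3.3545 bits, so n ≤ 2^3.3545 = 10.229 → at most 10.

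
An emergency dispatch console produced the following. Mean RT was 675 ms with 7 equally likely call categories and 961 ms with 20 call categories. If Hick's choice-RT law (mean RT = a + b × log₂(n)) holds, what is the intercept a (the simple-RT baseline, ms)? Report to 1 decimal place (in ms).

144.9 ms

The slope on a log₂ axis is (961 − 675) / (4.3219 − 2.8074) = 188.832 ms/bit.
a = RT₁ − b·log₂ n₁ = 675 − 188.832 × 2.8074 = 144.881 ms.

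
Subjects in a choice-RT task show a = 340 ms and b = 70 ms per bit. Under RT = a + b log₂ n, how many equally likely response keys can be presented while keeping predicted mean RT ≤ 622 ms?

16

Set 340 + 70·log₂ n ≤ 622 → log₂ n ≤ (622 − 340)/70 = 4.0286.
So n ≤ 2^4.0286 = 16.320; the largest integer n is 16.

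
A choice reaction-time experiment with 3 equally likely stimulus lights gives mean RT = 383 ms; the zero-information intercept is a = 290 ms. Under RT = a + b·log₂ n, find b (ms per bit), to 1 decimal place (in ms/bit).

58.7 ms/bit

log₂(3) = 1.5850 bits.
b = (RT − a)/log₂ n = (383 − 290) / 1.5850 = 58.676 ms/bit.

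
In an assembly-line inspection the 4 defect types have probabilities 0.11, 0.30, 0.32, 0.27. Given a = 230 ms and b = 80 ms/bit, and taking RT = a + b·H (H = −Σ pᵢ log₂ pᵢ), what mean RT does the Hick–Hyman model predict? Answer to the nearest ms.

383 ms

H = 0.11·log₂(1/0.11) + 0.30·log₂(1/0.30) + 0.32·log₂(1/0.32) + 0.27·log₂(1/0.27) = 1.9074 bits.
RT = 230 + 80 × 1.9074 = 382.59 ms.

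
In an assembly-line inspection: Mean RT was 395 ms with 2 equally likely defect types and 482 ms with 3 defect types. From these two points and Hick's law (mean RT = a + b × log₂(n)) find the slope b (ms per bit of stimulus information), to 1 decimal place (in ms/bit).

148.7 ms/bit

Slope: b = (482 − 395) / (log₂ 3 − log₂ 2) = 87/0.5850 = 148.727 ms/bit.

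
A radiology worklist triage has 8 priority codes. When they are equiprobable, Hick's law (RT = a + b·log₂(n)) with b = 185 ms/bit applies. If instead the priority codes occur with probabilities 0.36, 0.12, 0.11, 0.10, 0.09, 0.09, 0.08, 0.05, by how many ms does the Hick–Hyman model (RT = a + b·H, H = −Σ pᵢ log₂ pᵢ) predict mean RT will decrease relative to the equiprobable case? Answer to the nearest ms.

Equiprobable entropy H₀ = log₂ 8 = 3.0000 bits.
Skewed entropy H = −Σ pᵢ log₂ pᵢ = 2.7131 bits.
ΔRT = b·(H₀ − H) = 185 × 0.2869 = 53.08 ms.

53 ms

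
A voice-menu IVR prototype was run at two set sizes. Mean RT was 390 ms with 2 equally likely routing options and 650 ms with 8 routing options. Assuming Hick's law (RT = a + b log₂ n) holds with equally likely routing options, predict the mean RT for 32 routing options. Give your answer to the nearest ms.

With log₂ n on the abscissa the relation is linear; from the two conditions:
  b = (650 − 390) / (log₂ 8 − log₂ 2) = 260 / (3 − 1) = 130 ms/bit
  a = 390 − 130 × 1 = 260 ms
Then RT(32) = 260 + 130 × log₂ 32 = 260 + 130 × 5 ≈ 910.000 ms.

910 ms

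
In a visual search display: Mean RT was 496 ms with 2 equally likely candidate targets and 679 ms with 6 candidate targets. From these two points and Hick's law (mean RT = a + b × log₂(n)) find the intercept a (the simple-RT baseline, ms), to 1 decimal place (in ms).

Slope: b = (679 − 496) / (log₂ 6 − log₂ 2) = 183/1.5850 = 115.460 ms/bit.
a = RT₁ − b·log₂ n₁ = 496 − 115.460 × 1 = 380.540 ms.

380.5 ms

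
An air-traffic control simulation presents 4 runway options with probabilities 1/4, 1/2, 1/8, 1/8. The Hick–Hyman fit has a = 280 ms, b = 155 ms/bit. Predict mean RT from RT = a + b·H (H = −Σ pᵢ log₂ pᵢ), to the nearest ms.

551 ms

Each term −pᵢ log₂ pᵢ: 0.25·2 + 0.5·1 + 0.125·3 + 0.125·3; summed, H = 1.750 bits.
Mean RT = a + bH = 280 + 155·1.750 = 551.25 ms.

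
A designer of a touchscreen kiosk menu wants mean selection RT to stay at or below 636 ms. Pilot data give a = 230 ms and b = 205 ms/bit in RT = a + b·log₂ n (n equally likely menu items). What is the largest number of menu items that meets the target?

3

205·log₂ n ≤ 636 − 230 = 406, giving log₂ n ≤ 1.9805 and n ≤ 3.946. The largest whole number is 3.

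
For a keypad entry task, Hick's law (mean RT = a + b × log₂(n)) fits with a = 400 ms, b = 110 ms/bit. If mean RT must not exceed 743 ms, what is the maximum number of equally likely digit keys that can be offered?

Information budget: (743 − 400)/110 = 3.1182 bits, so n ≤ 2^3.1182 = 8.683 → at most 8.

8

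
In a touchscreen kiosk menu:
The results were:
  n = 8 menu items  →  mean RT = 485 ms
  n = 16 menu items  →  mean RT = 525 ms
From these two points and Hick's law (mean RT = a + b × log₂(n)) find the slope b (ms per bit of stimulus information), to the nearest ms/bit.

40 ms/bit

Slope: b = (525 − 485) / (log₂ 16 − log₂ 8) = 40/1.0000 = 40 ms/bit.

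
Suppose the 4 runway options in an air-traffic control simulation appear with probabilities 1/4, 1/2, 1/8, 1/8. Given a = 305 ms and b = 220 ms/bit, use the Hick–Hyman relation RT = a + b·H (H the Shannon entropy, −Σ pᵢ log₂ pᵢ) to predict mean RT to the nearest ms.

690 ms

H = −Σ pᵢ log₂ pᵢ = 0.25·2 + 0.5·1 + 0.125·3 + 0.125·3 = 1.750 bits.
RT = 305 + 220 × 1.750 = 690.00 ms.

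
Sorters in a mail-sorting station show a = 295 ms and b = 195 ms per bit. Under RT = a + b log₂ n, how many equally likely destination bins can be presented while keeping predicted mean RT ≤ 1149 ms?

20

Information budget: (1149 − 295)/195 = 4.3795 bits, so n ≤ 2^4.3795 = 20.814 → at most 20.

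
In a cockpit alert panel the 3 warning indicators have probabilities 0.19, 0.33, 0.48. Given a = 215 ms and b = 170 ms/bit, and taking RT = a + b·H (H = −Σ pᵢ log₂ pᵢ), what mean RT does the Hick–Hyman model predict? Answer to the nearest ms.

469 ms

Entropy contributions −pᵢ log₂ pᵢ: 0.4552, 0.5278, 0.5083; sum H = 1.4913 bits.
RT = a + bH = 215 + 170·1.4913 = 468.52 ms.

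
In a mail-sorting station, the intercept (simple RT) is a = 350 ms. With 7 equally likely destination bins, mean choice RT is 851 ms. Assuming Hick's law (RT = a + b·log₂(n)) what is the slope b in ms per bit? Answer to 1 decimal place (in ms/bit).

178.5 ms/bit

log₂(7) = 2.8074 bits.
b = (RT − a)/log₂ n = (851 − 350) / 2.8074 = 178.460 ms/bit.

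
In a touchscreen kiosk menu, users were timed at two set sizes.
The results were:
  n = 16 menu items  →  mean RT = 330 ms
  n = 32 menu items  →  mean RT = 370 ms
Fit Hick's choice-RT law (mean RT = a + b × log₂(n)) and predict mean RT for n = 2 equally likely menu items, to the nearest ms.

210 ms

Solve the two-equation system in a and b:
  b = (370 − 330) / (log₂ 32 − log₂ 16) = 40 / (5 − 4) = 40 ms/bit
  a = 330 − 40 × 4 = 170 ms
Then RT(2) = 170 + 40 × log₂ 2 = 170 + 40 × 1 ≈ 210.000 ms.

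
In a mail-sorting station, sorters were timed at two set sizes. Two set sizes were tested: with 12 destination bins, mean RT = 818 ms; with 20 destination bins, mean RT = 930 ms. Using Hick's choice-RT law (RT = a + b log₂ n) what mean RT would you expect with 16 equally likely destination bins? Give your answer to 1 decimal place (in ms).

With log₂ n on the abscissa the relation is linear; from the two conditions:
  b = (930 − 818) / (log₂ 20 − log₂ 12) = 112 / (4.3219 − 3.5850) = 151.975 ms/bit
  a = 818 − 151.975 × 3.5850 = 273.177 ms
Then RT(16) = 273.177 + 151.975 × log₂ 16 = 273.177 + 151.975 × 4 ≈ 881.075 ms.

881.1 ms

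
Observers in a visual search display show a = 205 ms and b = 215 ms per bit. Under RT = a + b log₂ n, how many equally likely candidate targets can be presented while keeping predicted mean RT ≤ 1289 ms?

32

Set 205 + 215·log₂ n ≤ 1289 → log₂ n ≤ (1289 − 205)/215 = 5.0419.
So n ≤ 2^5.0419 = 32.942; the largest integer n is 32.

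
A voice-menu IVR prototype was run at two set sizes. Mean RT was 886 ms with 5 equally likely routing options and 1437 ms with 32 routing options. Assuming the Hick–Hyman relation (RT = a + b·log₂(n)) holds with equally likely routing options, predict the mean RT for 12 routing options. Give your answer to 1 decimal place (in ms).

Solve the two-equation system in a and b:
  b = (1437 − 886) / (log₂ 32 − log₂ 5) = 551 / (5 − 2.3219) = 205.745 ms/bit
  a = 886 − 205.745 × 2.3219 = 408.275 ms
Then RT(12) = 408.275 + 205.745 × log₂ 12 = 408.275 + 205.745 × 3.5850 ≈ 1145.863 ms.

1145.9 ms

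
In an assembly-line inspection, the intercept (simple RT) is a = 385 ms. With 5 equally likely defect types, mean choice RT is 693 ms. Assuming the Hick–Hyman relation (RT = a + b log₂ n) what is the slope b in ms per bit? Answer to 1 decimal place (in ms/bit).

b = (693 − 385) / log₂(5) = 308 / 2.3219 = 132.648 ms/bit.

132.6 ms/bit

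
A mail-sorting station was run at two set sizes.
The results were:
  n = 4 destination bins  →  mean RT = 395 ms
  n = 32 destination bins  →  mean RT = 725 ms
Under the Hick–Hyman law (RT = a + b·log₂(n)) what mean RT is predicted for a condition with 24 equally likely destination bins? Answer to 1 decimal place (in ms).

679.3 ms

Fit slope and intercept:
  b = (725 − 395) / (log₂ 32 − log₂ 4) = 330 / (5 − 2) = 110.000 ms/bit
  a = 395 − 110.000 × 2 = 175.000 ms
Then RT(24) = 175.000 + 110.000 × log₂ 24 = 175.000 + 110.000 × 4.5850 ≈ 679.346 ms.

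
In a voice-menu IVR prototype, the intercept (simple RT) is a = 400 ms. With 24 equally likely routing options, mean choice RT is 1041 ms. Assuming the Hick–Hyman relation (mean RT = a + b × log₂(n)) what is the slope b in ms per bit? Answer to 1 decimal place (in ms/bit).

log₂(24) = 4.5850 bits.
b = (RT − a)/log₂ n = (1041 − 400) / 4.5850 = 139.805 ms/bit.

139.8 ms/bit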